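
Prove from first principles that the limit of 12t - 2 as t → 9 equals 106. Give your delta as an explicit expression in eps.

delta = eps/12

Let eps > 0 be given. We need delta > 0 so that 0 < |t − 9| < delta implies |(12t - 2) − 106| < eps.
Since (12t - 2) − 106 = 12(t − 9), we have |(12t - 2) − 106| = 12|t − 9|.
So 12|t − 9| < eps exactly when |t − 9| < eps/12.
Choosing delta = eps/12 gives |(12t - 2) − 106| = 12|t − 9| < eps whenever |t − 9| < delta.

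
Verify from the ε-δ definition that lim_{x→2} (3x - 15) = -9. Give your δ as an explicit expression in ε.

Let ε > 0 be given. We need δ > 0 so that 0 < |x − 2| < δ implies |(3x - 15) + 9| < ε.
|(3x - 15) + 9| = |3x - 6| = 3|x − 2|.
Thus it suffices that |x − 2| < ε/3.
Take δ = ε/3. If 0 < |x − 2| < δ then |(3x - 15) + 9| = 3|x − 2| < 3·(ε/3) = ε.

δ = ε/3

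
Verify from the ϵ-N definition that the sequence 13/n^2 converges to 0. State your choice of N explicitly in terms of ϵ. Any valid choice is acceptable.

Suppose ϵ > 0. For n ≥ 1, |13/n^2 − 0| = 13/n^2.
13/n^2 < ϵ ⇔ n^2 > 13/ϵ ⇔ n > (13/ϵ)^{1/2}.
Take N = (13/ϵ)^{1/2}. Then n > N implies 13/n^2 < ϵ.

N = (13/ϵ)^{1/2}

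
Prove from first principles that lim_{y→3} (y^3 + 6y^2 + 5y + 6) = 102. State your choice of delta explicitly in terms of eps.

Fix eps > 0. We want delta > 0 such that 0 < |y − 3| < delta implies |(y^3 + 6y^2 + 5y + 6) − 102| < eps.
(y^3 + 6y^2 + 5y + 6) − 102 = y^3 + 6y^2 + 5y - 96 = (y − 3)(y^2 + 9y + 32).
So |(y^3 + 6y^2 + 5y + 6) − 102| = |y − 3|·|y^2 + 9y + 32|.
Assume first that |y − 3| < 1, so |y| < 4. Then |y^2 + 9y + 32| ≤ 4^2 + 9·4 + 32 = 84.
Hence |(y^3 + 6y^2 + 5y + 6) − 102| ≤ 84|y − 3| < eps provided |y − 3| < eps/84.
Take delta = min(1, eps/84). Then 0 < |y − 3| < delta gives both |y − 3| < 1 and |y − 3| < eps/84, so |(y^3 + 6y^2 + 5y + 6) − 102| < eps.

delta = min(1, eps/84)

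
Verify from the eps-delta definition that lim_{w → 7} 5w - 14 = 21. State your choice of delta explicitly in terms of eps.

Fix eps > 0. We need delta > 0 so that 0 < |w − 7| < delta implies |(5w - 14) − 21| < eps.
|(5w - 14) − 21| = |5w - 35| = 5|w − 7|.
So 5|w − 7| < eps exactly when |w − 7| < eps/5.
Choosing delta = eps/5 gives |(5w - 14) − 21| = 5|w − 7| < eps whenever |w − 7| < delta.

delta = eps/5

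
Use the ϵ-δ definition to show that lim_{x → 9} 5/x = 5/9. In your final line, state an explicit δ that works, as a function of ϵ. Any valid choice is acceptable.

Let ϵ > 0. We seek δ > 0 such that 0 < |x − 9| < δ implies |5/x − (5/9)| < ϵ.
|5/x − (5/9)| = 5·|9 − x|/(9·|x|) = 5|x − 9|/(9|x|).
Require δ ≤ 9/2 so that |x| > 9 − 9/2 = 9/2, hence 9|x| > 81/2.
Then |5/x − (5/9)| < 5|x − 9|/(81/2), which is < ϵ when |x − 9| < (81/10)ϵ.
Take δ = min(9/2, (81/10)ϵ). Then 0 < |x − 9| < δ gives both |x − 9| < 9/2 and |x − 9| < (81/10)ϵ, so |5/x − (5/9)| < ϵ.

δ = min(9/2, (81/10)ϵ)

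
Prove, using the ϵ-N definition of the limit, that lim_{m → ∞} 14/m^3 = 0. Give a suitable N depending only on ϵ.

Let ϵ > 0 be given. For m ≥ 1, |14/m^3 − 0| = 14/m^3.
14/m^3 < ϵ ⇔ m^3 > 14/ϵ ⇔ m > (14/ϵ)^{1/3}.
Take N = (14/ϵ)^{1/3}. Then m > N implies 14/m^3 < ϵ.

N = (14/ϵ)^{1/3}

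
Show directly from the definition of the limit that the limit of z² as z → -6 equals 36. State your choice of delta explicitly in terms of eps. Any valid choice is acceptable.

Let eps > 0 be given. We seek delta > 0 with 0 < |z + 6| < delta ⇒ |z² − 36| < eps.
Factor: z² − 36 = (z + 6)(z - 6), so |z² − 36| = |z + 6|·|z - 6|.
Impose delta ≤ 2 so that |z| < 8; then |z - 6| ≤ 14.
Hence |z² − 36| ≤ 14|z + 6|, which is < eps once |z + 6| < eps/14.
Take delta = min(2, eps/14). If 0 < |z + 6| < delta then both bounds hold and |z² − 36| ≤ 14|z + 6| < 14·(eps/14) = eps.

delta = min(2, eps/14)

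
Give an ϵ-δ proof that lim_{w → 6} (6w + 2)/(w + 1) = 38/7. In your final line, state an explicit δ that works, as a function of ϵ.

Let ϵ > 0. We want δ > 0 with 0 < |w − 6| < δ ⇒ |(6w + 2)/(w + 1) − (38/7)| < ϵ.
Combining over a common denominator, (6w + 2)/(w + 1) − (38/7) = [(6w + 2)·7 − 38·(w + 1)] / [7·(w + 1)] = 4(w − 6) / (7(w + 1)).
So |(6w + 2)/(w + 1) − (38/7)| = 4|w − 6| / (7·|w + 1|).
Restrict δ ≤ 7/2. Then |w − 6| < 7/2 gives |w + 1| = |(w − 6) + 7| ≥ 7 − 7/2 = 7/2.
Hence |(6w + 2)/(w + 1) − (38/7)| < 4|w − 6|/(7·(7/2)) = (8/49)|w − 6|, which is < ϵ once |w − 6| < (49/8)ϵ.
Take δ = min(7/2, (49/8)ϵ). Then 0 < |w − 6| < δ forces both bounds, so |(6w + 2)/(w + 1) − (38/7)| < ϵ.

δ = min(7/2, (49/8)ϵ)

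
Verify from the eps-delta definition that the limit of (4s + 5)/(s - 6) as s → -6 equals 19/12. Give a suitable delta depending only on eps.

Let eps > 0. We want delta > 0 with 0 < |s + 6| < delta ⇒ |(4s + 5)/(s - 6) − (19/12)| < eps.
Combining over a common denominator, (4s + 5)/(s - 6) − (19/12) = [(4s + 5)·(-12) − (-19)·(s - 6)] / [(-12)·(s - 6)] = -29(s + 6) / ((-12)(s - 6)).
So |(4s + 5)/(s - 6) − (19/12)| = 29|s + 6| / (12·|s − 6|).
Require delta ≤ 6, so |s − 6| ≥ |-12| − |s + 6| > 12 − 6 = 6.
Hence |(4s + 5)/(s - 6) − (19/12)| < 29|s + 6|/(12·6) = (29/72)|s + 6|, which is < eps once |s + 6| < (72/29)eps.
Take delta = min(6, (72/29)eps). Then 0 < |s + 6| < delta forces both bounds, so |(4s + 5)/(s - 6) − (19/12)| < eps.

delta = min(6, (72/29)eps)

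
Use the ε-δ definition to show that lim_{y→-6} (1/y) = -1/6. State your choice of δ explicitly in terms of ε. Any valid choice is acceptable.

Fix ε > 0. We seek δ > 0 such that 0 < |y + 6| < δ implies |1/y + 1/6| < ε.
|1/y + 1/6| = |-6 − y|/(6·|y|) = |y + 6|/(6|y|).
Require δ ≤ 3 so that |y| > 6 − 3 = 3, hence 6|y| > 18.
Then |1/y + 1/6| < |y + 6|/18, which is < ε when |y + 6| < 18ε.
Take δ = min(3, 18ε). Then 0 < |y + 6| < δ gives both |y + 6| < 3 and |y + 6| < 18ε, so |1/y + 1/6| < ε.

δ = min(3, 18ε)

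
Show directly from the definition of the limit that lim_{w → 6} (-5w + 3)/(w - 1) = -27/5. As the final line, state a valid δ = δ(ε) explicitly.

δ = min(5/2, (25/4)ε)

Fix ε > 0. We want δ > 0 with 0 < |w − 6| < δ ⇒ |(-5w + 3)/(w - 1) + 27/5| < ε.
Combining over a common denominator, (-5w + 3)/(w - 1) + 27/5 = [(-5w + 3)·5 − (-27)·(w - 1)] / [5·(w - 1)] = 2(w − 6) / (5(w - 1)).
So |(-5w + 3)/(w - 1) + 27/5| = 2|w − 6| / (5·|w − 1|).
Restrict δ ≤ 5/2. Then |w − 6| < 5/2 gives |w − 1| = |(w − 6) + 5| ≥ 5 − 5/2 = 5/2.
Hence |(-5w + 3)/(w - 1) + 27/5| < 2|w − 6|/(5·(5/2)) = (4/25)|w − 6|, which is < ε once |w − 6| < (25/4)ε.
Take δ = min(5/2, (25/4)ε). Then 0 < |w − 6| < δ forces both bounds, so |(-5w + 3)/(w - 1) + 27/5| < ε.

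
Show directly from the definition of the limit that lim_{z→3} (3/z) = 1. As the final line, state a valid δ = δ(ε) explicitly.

Fix ε > 0. We seek δ > 0 such that 0 < |z − 3| < δ implies |3/z − 1| < ε.
|3/z − 1| = 3·|3 − z|/(3·|z|) = 3|z − 3|/(3|z|).
Restrict δ ≤ 3/2. Then |z − 3| < 3/2 gives |z| > 3/2, so 3|z| > 9/2.
Then |3/z − 1| < 3|z − 3|/(9/2), which is < ε when |z − 3| < (3/2)ε.
Take δ = min(3/2, (3/2)ε). Then 0 < |z − 3| < δ gives both |z − 3| < 3/2 and |z − 3| < (3/2)ε, so |3/z − 1| < ε.

δ = min(3/2, (3/2)ε)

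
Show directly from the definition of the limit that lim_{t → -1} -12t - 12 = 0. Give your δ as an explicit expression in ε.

δ = ε/12

Let ε > 0. We need δ > 0 so that 0 < |t + 1| < δ implies |(-12t - 12)| < ε.
|(-12t - 12)| = |-12t - 12| = 12|t + 1|.
Thus it suffices that |t + 1| < ε/12.
Take δ = ε/12. If 0 < |t + 1| < δ then |(-12t - 12)| = 12|t + 1| < 12·(ε/12) = ε.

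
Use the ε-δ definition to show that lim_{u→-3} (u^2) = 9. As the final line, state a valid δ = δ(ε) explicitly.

δ = min(1, ε/7)

Fix ε > 0. We seek δ > 0 with 0 < |u + 3| < δ ⇒ |u^2 − 9| < ε.
Factor: u^2 − 9 = (u + 3)(u - 3), so |u^2 − 9| = |u + 3|·|u - 3|.
Impose δ ≤ 1 so that |u| < 4; then |u - 3| ≤ 7.
Hence |u^2 − 9| ≤ 7|u + 3|, which is < ε once |u + 3| < ε/7.
Take δ = min(1, ε/7). If 0 < |u + 3| < δ then both bounds hold and |u^2 − 9| ≤ 7|u + 3| < 7·(ε/7) = ε.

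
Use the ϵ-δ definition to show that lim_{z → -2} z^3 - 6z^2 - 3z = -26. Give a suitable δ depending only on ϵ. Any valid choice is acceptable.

Fix ϵ > 0. We want δ > 0 such that 0 < |z + 2| < δ implies |(z^3 - 6z^2 - 3z) + 26| < ϵ.
(z^3 - 6z^2 - 3z) + 26 = z^3 - 6z^2 - 3z + 26 = (z + 2)(z^2 - 8z + 13).
So |(z^3 - 6z^2 - 3z) + 26| = |z + 2|·|z^2 - 8z + 13|.
Require δ ≤ 1. Then |z + 2| < 1 gives |z| < 3, and by the triangle inequality |z^2 - 8z + 13| ≤ 3^2 + 8·3 + 13 = 46.
Hence |(z^3 - 6z^2 - 3z) + 26| ≤ 46|z + 2| < ϵ provided |z + 2| < ϵ/46.
Choosing δ = min(1, ϵ/46) ensures both conditions, hence |(z^3 - 6z^2 - 3z) + 26| < ϵ.

δ = min(1, ϵ/46)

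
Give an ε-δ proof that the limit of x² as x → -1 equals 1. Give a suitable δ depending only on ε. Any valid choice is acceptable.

δ = min(1, ε/3)

Suppose ε > 0. We seek δ > 0 with 0 < |x + 1| < δ ⇒ |x² − 1| < ε.
Factor: x² − 1 = (x + 1)(x - 1), so |x² − 1| = |x + 1|·|x - 1|.
Impose δ ≤ 1 so that |x| < 2; then |x - 1| ≤ 3.
Hence |x² − 1| ≤ 3|x + 1|, which is < ε once |x + 1| < ε/3.
Take δ = min(1, ε/3). If 0 < |x + 1| < δ then both bounds hold and |x² − 1| ≤ 3|x + 1| < 3·(ε/3) = ε.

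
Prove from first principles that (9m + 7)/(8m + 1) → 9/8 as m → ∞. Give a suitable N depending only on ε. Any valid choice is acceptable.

N = (47/64)/ε

Suppose ε > 0. For m ≥ 1, |(9m + 7)/(8m + 1) − (9/8)| = |47|/(8(8m + 1)) = 47/(8(8m + 1)).
Since 8m + 1 ≥ 8m for m ≥ 1, this is ≤ 47/(8·8m) = (47/64)/m.
So |(9m + 7)/(8m + 1) − (9/8)| < ε whenever m > (47/64)/ε.
Take N = (47/64)/ε. If m > N then |(9m + 7)/(8m + 1) − (9/8)| ≤ (47/64)/m < ε.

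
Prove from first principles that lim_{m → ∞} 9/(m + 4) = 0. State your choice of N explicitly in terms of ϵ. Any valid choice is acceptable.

N = 9/ϵ

Suppose ϵ > 0. For m ≥ 1, |9/(m + 4) − 0| = 9/(m + 4) ≤ 9/m.
We need 9/m < ϵ, i.e. m > 9/ϵ.
Take N = 9/ϵ. If m > N then |9/(m + 4)| ≤ 9/m < ϵ.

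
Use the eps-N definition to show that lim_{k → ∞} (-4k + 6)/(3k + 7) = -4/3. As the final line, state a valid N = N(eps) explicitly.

Suppose eps > 0. For k ≥ 1, |(-4k + 6)/(3k + 7) + 4/3| = |46|/(3(3k + 7)) = 46/(3(3k + 7)).
Since 3k + 7 ≥ 3k for k ≥ 1, this is ≤ 46/(3·3k) = (46/9)/k.
So |(-4k + 6)/(3k + 7) + 4/3| < eps whenever k > (46/9)/eps.
Take N = (46/9)/eps. If k > N then |(-4k + 6)/(3k + 7) + 4/3| ≤ (46/9)/k < eps.

N = (46/9)/eps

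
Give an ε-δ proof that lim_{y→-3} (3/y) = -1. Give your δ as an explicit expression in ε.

Suppose ε > 0. We seek δ > 0 such that 0 < |y + 3| < δ implies |3/y + 1| < ε.
|3/y + 1| = 3·|-3 − y|/(3·|y|) = 3|y + 3|/(3|y|).
Restrict δ ≤ 3/2. Then |y + 3| < 3/2 gives |y| > 3/2, so 3|y| > 9/2.
Then |3/y + 1| < 3|y + 3|/(9/2), which is < ε when |y + 3| < (3/2)ε.
Take δ = min(3/2, (3/2)ε). Then 0 < |y + 3| < δ gives both |y + 3| < 3/2 and |y + 3| < (3/2)ε, so |3/y + 1| < ε.

δ = min(3/2, (3/2)ε)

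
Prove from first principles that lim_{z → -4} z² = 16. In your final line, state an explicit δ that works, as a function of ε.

Fix ε > 0. We seek δ > 0 with 0 < |z + 4| < δ ⇒ |z² − 16| < ε.
Factor: z² − 16 = (z + 4)(z - 4), so |z² − 16| = |z + 4|·|z - 4|.
Restrict δ ≤ 2. Then |z + 4| < 2 gives |z| < 6, so by the triangle inequality |z - 4| ≤ 6 + 4 = 10.
Hence |z² − 16| ≤ 10|z + 4|, which is < ε once |z + 4| < ε/10.
Take δ = min(2, ε/10). If 0 < |z + 4| < δ then both bounds hold and |z² − 16| ≤ 10|z + 4| < 10·(ε/10) = ε.

δ = min(2, ε/10)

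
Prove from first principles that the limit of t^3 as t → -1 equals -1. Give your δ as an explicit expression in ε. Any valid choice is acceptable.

Fix ε > 0. We seek δ > 0 with 0 < |t + 1| < δ ⇒ |t^3 + 1| < ε.
Factor: t^3 + 1 = (t + 1)(t^2 - t + 1), so |t^3 + 1| = |t + 1|·|t^2 - t + 1|.
Restrict δ ≤ 1. Then |t + 1| < 1 gives |t| < 2, so by the triangle inequality |t^2 - t + 1| ≤ 2^2 + 2 + 1 = 7.
Hence |t^3 + 1| ≤ 7|t + 1|, which is < ε once |t + 1| < ε/7.
Take δ = min(1, ε/7). If 0 < |t + 1| < δ then both bounds hold and |t^3 + 1| ≤ 7|t + 1| < 7·(ε/7) = ε.

δ = min(1, ε/7)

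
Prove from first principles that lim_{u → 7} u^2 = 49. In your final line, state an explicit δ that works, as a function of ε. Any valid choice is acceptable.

Let ε > 0. We seek δ > 0 with 0 < |u − 7| < δ ⇒ |u^2 − 49| < ε.
Factor: u^2 − 49 = (u − 7)(u + 7), so |u^2 − 49| = |u − 7|·|u + 7|.
Impose δ ≤ 1 so that |u| < 8; then |u + 7| ≤ 15.
Hence |u^2 − 49| ≤ 15|u − 7|, which is < ε once |u − 7| < ε/15.
Take δ = min(1, ε/15). If 0 < |u − 7| < δ then both bounds hold and |u^2 − 49| ≤ 15|u − 7| < 15·(ε/15) = ε.

δ = min(1, ε/15)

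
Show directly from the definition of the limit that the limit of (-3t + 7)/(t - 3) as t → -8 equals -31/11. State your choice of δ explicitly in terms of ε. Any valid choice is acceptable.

Suppose ε > 0. We want δ > 0 with 0 < |t + 8| < δ ⇒ |(-3t + 7)/(t - 3) + 31/11| < ε.
Combining over a common denominator, (-3t + 7)/(t - 3) + 31/11 = [(-3t + 7)·(-11) − 31·(t - 3)] / [(-11)·(t - 3)] = 2(t + 8) / ((-11)(t - 3)).
So |(-3t + 7)/(t - 3) + 31/11| = 2|t + 8| / (11·|t − 3|).
Require δ ≤ 11/2, so |t − 3| ≥ |-11| − |t + 8| > 11 − 11/2 = 11/2.
Hence |(-3t + 7)/(t - 3) + 31/11| < 2|t + 8|/(11·(11/2)) = (4/121)|t + 8|, which is < ε once |t + 8| < (121/4)ε.
Take δ = min(11/2, (121/4)ε). Then 0 < |t + 8| < δ forces both bounds, so |(-3t + 7)/(t - 3) + 31/11| < ε.

δ = min(11/2, (121/4)ε)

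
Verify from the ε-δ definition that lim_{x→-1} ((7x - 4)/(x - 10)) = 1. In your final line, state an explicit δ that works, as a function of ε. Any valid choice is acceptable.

Fix ε > 0. We want δ > 0 with 0 < |x + 1| < δ ⇒ |(7x - 4)/(x - 10) − 1| < ε.
Combining over a common denominator, (7x - 4)/(x - 10) − 1 = [(7x - 4)·(-11) − (-11)·(x - 10)] / [(-11)·(x - 10)] = -66(x + 1) / ((-11)(x - 10)).
So |(7x - 4)/(x - 10) − 1| = 66|x + 1| / (11·|x − 10|).
Restrict δ ≤ 11/2. Then |x + 1| < 11/2 gives |x − 10| = |(x + 1) + (-11)| ≥ 11 − 11/2 = 11/2.
Hence |(7x - 4)/(x - 10) − 1| < 66|x + 1|/(11·(11/2)) = (12/11)|x + 1|, which is < ε once |x + 1| < (11/12)ε.
Take δ = min(11/2, (11/12)ε). Then 0 < |x + 1| < δ forces both bounds, so |(7x - 4)/(x - 10) − 1| < ε.

δ = min(11/2, (11/12)ε)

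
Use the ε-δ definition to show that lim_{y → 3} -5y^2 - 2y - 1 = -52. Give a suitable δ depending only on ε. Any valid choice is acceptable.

Let ε > 0. We want δ > 0 such that 0 < |y − 3| < δ implies |(-5y^2 - 2y - 1) + 52| < ε.
(-5y^2 - 2y - 1) + 52 = -5y^2 - 2y + 51 = (y − 3)(-5y - 17).
So |(-5y^2 - 2y - 1) + 52| = |y − 3|·|-5y - 17|.
Require δ ≤ 1. Then |y − 3| < 1 gives |y| < 4, and by the triangle inequality |-5y - 17| ≤ 5·4 + 17 = 37.
Hence |(-5y^2 - 2y - 1) + 52| ≤ 37|y − 3| < ε provided |y − 3| < ε/37.
Take δ = min(1, ε/37). Then 0 < |y − 3| < δ gives both |y − 3| < 1 and |y − 3| < ε/37, so |(-5y^2 - 2y - 1) + 52| < ε.

δ = min(1, ε/37)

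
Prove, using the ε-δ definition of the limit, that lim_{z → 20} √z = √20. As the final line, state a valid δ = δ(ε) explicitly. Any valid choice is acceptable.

Fix ε > 0. We want δ > 0 such that 0 < |z − 20| < δ implies |√z − √20| < ε.
Rationalise: √z − √20 = (z − 20)/(√z + √20), so |√z − √20| = |z − 20|/(√z + √20).
Restrict δ ≤ 20 so that |z − 20| < 20 forces z > 0, and then √z + √20 > √20.
Hence |√z − √20| < |z − 20|/√20, which is < ε once |z − 20| < √20·ε.
Take δ = min(20, √20·ε). If 0 < |z − 20| < δ then z > 0 and |√z − √20| < |z − 20|/√20 < ε.

δ = min(20, √20·ε)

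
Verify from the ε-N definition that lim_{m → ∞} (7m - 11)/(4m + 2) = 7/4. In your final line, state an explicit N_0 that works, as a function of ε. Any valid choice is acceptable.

N_0 = (29/8)/ε

Let ε > 0. For m ≥ 1, |(7m - 11)/(4m + 2) − (7/4)| = |-58|/(4(4m + 2)) = 58/(4(4m + 2)).
Since 4m + 2 ≥ 4m for m ≥ 1, this is ≤ 58/(4·4m) = (29/8)/m.
So |(7m - 11)/(4m + 2) − (7/4)| < ε whenever m > (29/8)/ε.
Take N_0 = (29/8)/ε. If m > N_0 then |(7m - 11)/(4m + 2) − (7/4)| ≤ (29/8)/m < ε.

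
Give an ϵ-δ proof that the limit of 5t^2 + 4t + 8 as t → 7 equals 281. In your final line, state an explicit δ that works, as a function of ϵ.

Let ϵ > 0. We want δ > 0 such that 0 < |t − 7| < δ implies |(5t^2 + 4t + 8) − 281| < ϵ.
(5t^2 + 4t + 8) − 281 = 5t^2 + 4t - 273 = (t − 7)(5t + 39).
So |(5t^2 + 4t + 8) − 281| = |t − 7|·|5t + 39|.
Require δ ≤ 1. Then |t − 7| < 1 gives |t| < 8, and by the triangle inequality |5t + 39| ≤ 5·8 + 39 = 79.
Hence |(5t^2 + 4t + 8) − 281| ≤ 79|t − 7| < ϵ provided |t − 7| < ϵ/79.
Choosing δ = min(1, ϵ/79) ensures both conditions, hence |(5t^2 + 4t + 8) − 281| < ϵ.

δ = min(1, ϵ/79)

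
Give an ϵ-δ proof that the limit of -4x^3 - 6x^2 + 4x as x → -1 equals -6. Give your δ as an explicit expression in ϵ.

δ = min(1, ϵ/26)

Fix ϵ > 0. We want δ > 0 such that 0 < |x + 1| < δ implies |(-4x^3 - 6x^2 + 4x) + 6| < ϵ.
(-4x^3 - 6x^2 + 4x) + 6 = -4x^3 - 6x^2 + 4x + 6 = (x + 1)(-4x^2 - 2x + 6).
So |(-4x^3 - 6x^2 + 4x) + 6| = |x + 1|·|-4x^2 - 2x + 6|.
Require δ ≤ 1. Then |x + 1| < 1 gives |x| < 2, and by the triangle inequality |-4x^2 - 2x + 6| ≤ 4·2^2 + 2·2 + 6 = 26.
Hence |(-4x^3 - 6x^2 + 4x) + 6| ≤ 26|x + 1| < ϵ provided |x + 1| < ϵ/26.
Take δ = min(1, ϵ/26). Then 0 < |x + 1| < δ gives both |x + 1| < 1 and |x + 1| < ϵ/26, so |(-4x^3 - 6x^2 + 4x) + 6| < ϵ.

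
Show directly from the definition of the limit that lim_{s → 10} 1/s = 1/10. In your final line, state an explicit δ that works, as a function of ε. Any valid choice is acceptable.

δ = min(5, 50ε)

Let ε > 0 be given. We seek δ > 0 such that 0 < |s − 10| < δ implies |1/s − (1/10)| < ε.
|1/s − (1/10)| = |10 − s|/(10·|s|) = |s − 10|/(10|s|).
Require δ ≤ 5 so that |s| > 10 − 5 = 5, hence 10|s| > 50.
Then |1/s − (1/10)| < |s − 10|/50, which is < ε when |s − 10| < 50ε.
Take δ = min(5, 50ε). Then 0 < |s − 10| < δ gives both |s − 10| < 5 and |s − 10| < 50ε, so |1/s − (1/10)| < ε.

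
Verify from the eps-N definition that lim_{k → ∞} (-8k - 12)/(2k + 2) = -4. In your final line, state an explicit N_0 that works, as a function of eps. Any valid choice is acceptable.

Let eps > 0 be given. For k ≥ 1, |(-8k - 12)/(2k + 2) + 4| = |-8|/(2(2k + 2)) = 8/(2(2k + 2)).
Since 2k + 2 ≥ 2k for k ≥ 1, this is ≤ 8/(2·2k) = 2/k.
So |(-8k - 12)/(2k + 2) + 4| < eps whenever k > 2/eps.
Take N_0 = 2/eps. If k > N_0 then |(-8k - 12)/(2k + 2) + 4| ≤ 2/k < eps.

N_0 = 2/eps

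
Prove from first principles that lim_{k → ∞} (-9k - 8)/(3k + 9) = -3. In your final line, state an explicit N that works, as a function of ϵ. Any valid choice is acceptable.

N = (19/3)/ϵ

Let ϵ > 0 be given. For k ≥ 1, |(-9k - 8)/(3k + 9) + 3| = |57|/(3(3k + 9)) = 57/(3(3k + 9)).
Since 3k + 9 ≥ 3k for k ≥ 1, this is ≤ 57/(3·3k) = (19/3)/k.
So |(-9k - 8)/(3k + 9) + 3| < ϵ whenever k > (19/3)/ϵ.
Take N = (19/3)/ϵ. If k > N then |(-9k - 8)/(3k + 9) + 3| ≤ (19/3)/k < ϵ.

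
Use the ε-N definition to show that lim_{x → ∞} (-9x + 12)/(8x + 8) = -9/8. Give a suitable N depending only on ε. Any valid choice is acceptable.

N = (21/8)/ε

Suppose ε > 0. We seek N > 0 such that x > N implies |(-9x + 12)/(8x + 8) + 9/8| < ε.
(-9x + 12)/(8x + 8) + 9/8 = (8(-9x + 12) − (-9)(8x + 8)) / (8(8x + 8)) = 168/(8(8x + 8)).
For x > 0 we have 8x + 8 > 8x, so |(-9x + 12)/(8x + 8) + 9/8| = 168/(8(8x + 8)) < 168/(8·8x) = (21/8)/x.
Thus |(-9x + 12)/(8x + 8) + 9/8| < ε whenever x > (21/8)/ε.
Take N = (21/8)/ε. If x > N then |(-9x + 12)/(8x + 8) + 9/8| < (21/8)/x < ε.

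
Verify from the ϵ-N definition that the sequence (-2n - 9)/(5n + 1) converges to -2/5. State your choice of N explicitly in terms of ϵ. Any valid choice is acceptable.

N = (43/25)/ϵ

Fix ϵ > 0. For n ≥ 1, |(-2n - 9)/(5n + 1) + 2/5| = |-43|/(5(5n + 1)) = 43/(5(5n + 1)).
Since 5n + 1 ≥ 5n for n ≥ 1, this is ≤ 43/(5·5n) = (43/25)/n.
So |(-2n - 9)/(5n + 1) + 2/5| < ϵ whenever n > (43/25)/ϵ.
Take N = (43/25)/ϵ. If n > N then |(-2n - 9)/(5n + 1) + 2/5| ≤ (43/25)/n < ϵ.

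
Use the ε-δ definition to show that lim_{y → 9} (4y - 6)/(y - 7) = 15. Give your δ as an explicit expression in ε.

Let ε > 0 be given. We want δ > 0 with 0 < |y − 9| < δ ⇒ |(4y - 6)/(y - 7) − 15| < ε.
Combining over a common denominator, (4y - 6)/(y - 7) − 15 = [(4y - 6)·2 − 30·(y - 7)] / [2·(y - 7)] = -22(y − 9) / (2(y - 7)).
So |(4y - 6)/(y - 7) − 15| = 22|y − 9| / (2·|y − 7|).
Restrict δ ≤ 1. Then |y − 9| < 1 gives |y − 7| = |(y − 9) + 2| ≥ 2 − 1 = 1.
Hence |(4y - 6)/(y - 7) − 15| < 22|y − 9|/(2·1) = 11|y − 9|, which is < ε once |y − 9| < (1/11)ε.
Take δ = min(1, (1/11)ε). Then 0 < |y − 9| < δ forces both bounds, so |(4y - 6)/(y - 7) − 15| < ε.

δ = min(1, (1/11)ε)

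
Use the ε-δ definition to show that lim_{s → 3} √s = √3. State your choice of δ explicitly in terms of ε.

δ = min(3, √3·ε)

Let ε > 0. We want δ > 0 such that 0 < |s − 3| < δ implies |√s − √3| < ε.
Rationalise: √s − √3 = (s − 3)/(√s + √3), so |√s − √3| = |s − 3|/(√s + √3).
Restrict δ ≤ 3 so that |s − 3| < 3 forces s > 0, and then √s + √3 > √3.
Hence |√s − √3| < |s − 3|/√3, which is < ε once |s − 3| < √3·ε.
Take δ = min(3, √3·ε). If 0 < |s − 3| < δ then s > 0 and |√s − √3| < |s − 3|/√3 < ε.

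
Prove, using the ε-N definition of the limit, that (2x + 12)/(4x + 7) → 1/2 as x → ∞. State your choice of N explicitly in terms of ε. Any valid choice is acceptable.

Let ε > 0. We seek N > 0 such that x > N implies |(2x + 12)/(4x + 7) − (1/2)| < ε.
(2x + 12)/(4x + 7) − (1/2) = (4(2x + 12) − 2(4x + 7)) / (4(4x + 7)) = 34/(4(4x + 7)).
For x > 0 we have 4x + 7 > 4x, so |(2x + 12)/(4x + 7) − (1/2)| = 34/(4(4x + 7)) < 34/(4·4x) = (17/8)/x.
Thus |(2x + 12)/(4x + 7) − (1/2)| < ε whenever x > (17/8)/ε.
Take N = (17/8)/ε. If x > N then |(2x + 12)/(4x + 7) − (1/2)| < (17/8)/x < ε.

N = (17/8)/ε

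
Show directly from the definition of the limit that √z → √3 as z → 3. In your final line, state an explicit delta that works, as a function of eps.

delta = min(3, √3·eps)

Let eps > 0 be given. We want delta > 0 such that 0 < |z − 3| < delta implies |√z − √3| < eps.
Multiplying by the conjugate, |√z − √3| = |z − 3|/(√z + √3).
Restrict delta ≤ 3 so that |z − 3| < 3 forces z > 0, and then √z + √3 > √3.
Hence |√z − √3| < |z − 3|/√3, which is < eps once |z − 3| < √3·eps.
Take delta = min(3, √3·eps). If 0 < |z − 3| < delta then z > 0 and |√z − √3| < |z − 3|/√3 < eps.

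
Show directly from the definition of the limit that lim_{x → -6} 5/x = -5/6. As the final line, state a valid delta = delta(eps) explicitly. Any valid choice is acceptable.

delta = min(3, (18/5)eps)

Fix eps > 0. We seek delta > 0 such that 0 < |x + 6| < delta implies |5/x + 5/6| < eps.
|5/x + 5/6| = 5·|-6 − x|/(6·|x|) = 5|x + 6|/(6|x|).
Restrict delta ≤ 3. Then |x + 6| < 3 gives |x| > 3, so 6|x| > 18.
Then |5/x + 5/6| < 5|x + 6|/18, which is < eps when |x + 6| < (18/5)eps.
Take delta = min(3, (18/5)eps). Then 0 < |x + 6| < delta gives both |x + 6| < 3 and |x + 6| < (18/5)eps, so |5/x + 5/6| < eps.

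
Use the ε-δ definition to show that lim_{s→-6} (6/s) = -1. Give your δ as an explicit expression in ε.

Suppose ε > 0. We seek δ > 0 such that 0 < |s + 6| < δ implies |6/s + 1| < ε.
|6/s + 1| = 6·|-6 − s|/(6·|s|) = 6|s + 6|/(6|s|).
Require δ ≤ 3 so that |s| > 6 − 3 = 3, hence 6|s| > 18.
Then |6/s + 1| < 6|s + 6|/18, which is < ε when |s + 6| < 3ε.
Take δ = min(3, 3ε). Then 0 < |s + 6| < δ gives both |s + 6| < 3 and |s + 6| < 3ε, so |6/s + 1| < ε.

δ = min(3, 3ε)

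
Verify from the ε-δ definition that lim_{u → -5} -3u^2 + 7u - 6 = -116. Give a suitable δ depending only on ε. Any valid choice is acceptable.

Let ε > 0 be given. We want δ > 0 such that 0 < |u + 5| < δ implies |(-3u^2 + 7u - 6) + 116| < ε.
(-3u^2 + 7u - 6) + 116 = -3u^2 + 7u + 110 = (u + 5)(-3u + 22).
So |(-3u^2 + 7u - 6) + 116| = |u + 5|·|-3u + 22|.
Require δ ≤ 1. Then |u + 5| < 1 gives |u| < 6, and by the triangle inequality |-3u + 22| ≤ 3·6 + 22 = 40.
Hence |(-3u^2 + 7u - 6) + 116| ≤ 40|u + 5| < ε provided |u + 5| < ε/40.
Take δ = min(1, ε/40). Then 0 < |u + 5| < δ gives both |u + 5| < 1 and |u + 5| < ε/40, so |(-3u^2 + 7u - 6) + 116| < ε.

δ = min(1, ε/40)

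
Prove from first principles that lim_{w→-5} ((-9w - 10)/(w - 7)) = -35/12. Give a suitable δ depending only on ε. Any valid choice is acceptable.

δ = min(6, (72/73)ε)

Fix ε > 0. We want δ > 0 with 0 < |w + 5| < δ ⇒ |(-9w - 10)/(w - 7) + 35/12| < ε.
Combining over a common denominator, (-9w - 10)/(w - 7) + 35/12 = [(-9w - 10)·(-12) − 35·(w - 7)] / [(-12)·(w - 7)] = 73(w + 5) / ((-12)(w - 7)).
So |(-9w - 10)/(w - 7) + 35/12| = 73|w + 5| / (12·|w − 7|).
Restrict δ ≤ 6. Then |w + 5| < 6 gives |w − 7| = |(w + 5) + (-12)| ≥ 12 − 6 = 6.
Hence |(-9w - 10)/(w - 7) + 35/12| < 73|w + 5|/(12·6) = (73/72)|w + 5|, which is < ε once |w + 5| < (72/73)ε.
Take δ = min(6, (72/73)ε). Then 0 < |w + 5| < δ forces both bounds, so |(-9w - 10)/(w - 7) + 35/12| < ε.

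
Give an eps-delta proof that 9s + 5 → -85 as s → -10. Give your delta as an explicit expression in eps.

Fix eps > 0. We need delta > 0 so that 0 < |s + 10| < delta implies |(9s + 5) + 85| < eps.
Since (9s + 5) + 85 = 9(s + 10), we have |(9s + 5) + 85| = 9|s + 10|.
So 9|s + 10| < eps exactly when |s + 10| < eps/9.
Take delta = eps/9. If 0 < |s + 10| < delta then |(9s + 5) + 85| = 9|s + 10| < 9·(eps/9) = eps.

delta = eps/9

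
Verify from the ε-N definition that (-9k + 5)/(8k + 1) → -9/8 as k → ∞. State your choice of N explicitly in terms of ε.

N = (49/64)/ε

Let ε > 0 be given. For k ≥ 1, |(-9k + 5)/(8k + 1) + 9/8| = |49|/(8(8k + 1)) = 49/(8(8k + 1)).
Since 8k + 1 ≥ 8k for k ≥ 1, this is ≤ 49/(8·8k) = (49/64)/k.
So |(-9k + 5)/(8k + 1) + 9/8| < ε whenever k > (49/64)/ε.
Take N = (49/64)/ε. If k > N then |(-9k + 5)/(8k + 1) + 9/8| ≤ (49/64)/k < ε.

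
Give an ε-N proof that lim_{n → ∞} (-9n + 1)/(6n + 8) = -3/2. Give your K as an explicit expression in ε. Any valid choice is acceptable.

Suppose ε > 0. For n ≥ 1, |(-9n + 1)/(6n + 8) + 3/2| = |78|/(6(6n + 8)) = 78/(6(6n + 8)).
Since 6n + 8 ≥ 6n for n ≥ 1, this is ≤ 78/(6·6n) = (13/6)/n.
So |(-9n + 1)/(6n + 8) + 3/2| < ε whenever n > (13/6)/ε.
Take K = (13/6)/ε. If n > K then |(-9n + 1)/(6n + 8) + 3/2| ≤ (13/6)/n < ε.

K = (13/6)/ε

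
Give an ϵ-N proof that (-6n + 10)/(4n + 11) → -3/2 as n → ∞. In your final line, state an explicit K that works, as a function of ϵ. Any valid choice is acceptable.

Let ϵ > 0. For n ≥ 1, |(-6n + 10)/(4n + 11) + 3/2| = |106|/(4(4n + 11)) = 106/(4(4n + 11)).
Since 4n + 11 ≥ 4n for n ≥ 1, this is ≤ 106/(4·4n) = (53/8)/n.
So |(-6n + 10)/(4n + 11) + 3/2| < ϵ whenever n > (53/8)/ϵ.
Take K = (53/8)/ϵ. If n > K then |(-6n + 10)/(4n + 11) + 3/2| ≤ (53/8)/n < ϵ.

K = (53/8)/ϵ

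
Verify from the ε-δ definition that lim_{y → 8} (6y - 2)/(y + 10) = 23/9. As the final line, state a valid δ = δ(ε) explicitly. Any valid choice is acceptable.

δ = min(9, (81/31)ε)

Fix ε > 0. We want δ > 0 with 0 < |y − 8| < δ ⇒ |(6y - 2)/(y + 10) − (23/9)| < ε.
Combining over a common denominator, (6y - 2)/(y + 10) − (23/9) = [(6y - 2)·18 − 46·(y + 10)] / [18·(y + 10)] = 62(y − 8) / (18(y + 10)).
So |(6y - 2)/(y + 10) − (23/9)| = 62|y − 8| / (18·|y + 10|).
Restrict δ ≤ 9. Then |y − 8| < 9 gives |y + 10| = |(y − 8) + 18| ≥ 18 − 9 = 9.
Hence |(6y - 2)/(y + 10) − (23/9)| < 62|y − 8|/(18·9) = (31/81)|y − 8|, which is < ε once |y − 8| < (81/31)ε.
Take δ = min(9, (81/31)ε). Then 0 < |y − 8| < δ forces both bounds, so |(6y - 2)/(y + 10) − (23/9)| < ε.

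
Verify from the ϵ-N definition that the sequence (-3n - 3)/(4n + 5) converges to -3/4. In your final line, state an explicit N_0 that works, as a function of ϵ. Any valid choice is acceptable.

N_0 = (3/16)/ϵ

Let ϵ > 0 be given. For n ≥ 1, |(-3n - 3)/(4n + 5) + 3/4| = |3|/(4(4n + 5)) = 3/(4(4n + 5)).
Since 4n + 5 ≥ 4n for n ≥ 1, this is ≤ 3/(4·4n) = (3/16)/n.
So |(-3n - 3)/(4n + 5) + 3/4| < ϵ whenever n > (3/16)/ϵ.
Take N_0 = (3/16)/ϵ. If n > N_0 then |(-3n - 3)/(4n + 5) + 3/4| ≤ (3/16)/n < ϵ.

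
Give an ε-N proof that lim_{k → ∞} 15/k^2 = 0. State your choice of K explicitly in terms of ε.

Let ε > 0. For k ≥ 1, |15/k^2 − 0| = 15/k^2.
15/k^2 < ε ⇔ k^2 > 15/ε ⇔ k > (15/ε)^{1/2}.
Take K = (15/ε)^{1/2}. Then k > K implies 15/k^2 < ε.

K = (15/ε)^{1/2}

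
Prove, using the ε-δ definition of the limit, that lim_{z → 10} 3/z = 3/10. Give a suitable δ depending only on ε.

δ = min(5, (50/3)ε)

Let ε > 0. We seek δ > 0 such that 0 < |z − 10| < δ implies |3/z − (3/10)| < ε.
|3/z − (3/10)| = 3·|10 − z|/(10·|z|) = 3|z − 10|/(10|z|).
Require δ ≤ 5 so that |z| > 10 − 5 = 5, hence 10|z| > 50.
Then |3/z − (3/10)| < 3|z − 10|/50, which is < ε when |z − 10| < (50/3)ε.
Take δ = min(5, (50/3)ε). Then 0 < |z − 10| < δ gives both |z − 10| < 5 and |z − 10| < (50/3)ε, so |3/z − (3/10)| < ε.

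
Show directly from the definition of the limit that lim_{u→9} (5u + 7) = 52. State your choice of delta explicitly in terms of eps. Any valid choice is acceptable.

Suppose eps > 0. We need delta > 0 so that 0 < |u − 9| < delta implies |(5u + 7) − 52| < eps.
Since (5u + 7) − 52 = 5(u − 9), we have |(5u + 7) − 52| = 5|u − 9|.
Thus it suffices that |u − 9| < eps/5.
Choosing delta = eps/5 gives |(5u + 7) − 52| = 5|u − 9| < eps whenever |u − 9| < delta.

delta = eps/5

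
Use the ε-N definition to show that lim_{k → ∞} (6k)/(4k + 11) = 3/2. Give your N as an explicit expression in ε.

Fix ε > 0. For k ≥ 1, |(6k)/(4k + 11) − (3/2)| = |-66|/(4(4k + 11)) = 66/(4(4k + 11)).
Since 4k + 11 ≥ 4k for k ≥ 1, this is ≤ 66/(4·4k) = (33/8)/k.
So |(6k)/(4k + 11) − (3/2)| < ε whenever k > (33/8)/ε.
Take N = (33/8)/ε. If k > N then |(6k)/(4k + 11) − (3/2)| ≤ (33/8)/k < ε.

N = (33/8)/ε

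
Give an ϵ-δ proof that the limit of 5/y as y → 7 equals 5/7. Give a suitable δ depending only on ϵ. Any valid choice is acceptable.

Suppose ϵ > 0. We seek δ > 0 such that 0 < |y − 7| < δ implies |5/y − (5/7)| < ϵ.
|5/y − (5/7)| = 5·|7 − y|/(7·|y|) = 5|y − 7|/(7|y|).
Require δ ≤ 7/2 so that |y| > 7 − 7/2 = 7/2, hence 7|y| > 49/2.
Then |5/y − (5/7)| < 5|y − 7|/(49/2), which is < ϵ when |y − 7| < (49/10)ϵ.
Take δ = min(7/2, (49/10)ϵ). Then 0 < |y − 7| < δ gives both |y − 7| < 7/2 and |y − 7| < (49/10)ϵ, so |5/y − (5/7)| < ϵ.

δ = min(7/2, (49/10)ϵ)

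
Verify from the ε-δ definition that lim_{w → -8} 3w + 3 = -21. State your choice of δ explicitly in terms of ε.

δ = ε/3

Let ε > 0. We need δ > 0 so that 0 < |w + 8| < δ implies |(3w + 3) + 21| < ε.
Since (3w + 3) + 21 = 3(w + 8), we have |(3w + 3) + 21| = 3|w + 8|.
So 3|w + 8| < ε exactly when |w + 8| < ε/3.
Choosing δ = ε/3 gives |(3w + 3) + 21| = 3|w + 8| < ε whenever |w + 8| < δ.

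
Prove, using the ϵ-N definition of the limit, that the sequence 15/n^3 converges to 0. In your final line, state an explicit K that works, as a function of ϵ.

Fix ϵ > 0. For n ≥ 1, |15/n^3 − 0| = 15/n^3.
15/n^3 < ϵ ⇔ n^3 > 15/ϵ ⇔ n > (15/ϵ)^{1/3}.
Take K = (15/ϵ)^{1/3}. Then n > K implies 15/n^3 < ϵ.

K = (15/ϵ)^{1/3}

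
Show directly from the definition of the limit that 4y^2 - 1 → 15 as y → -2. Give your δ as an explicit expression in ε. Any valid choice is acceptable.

Fix ε > 0. We want δ > 0 such that 0 < |y + 2| < δ implies |(4y^2 - 1) − 15| < ε.
(4y^2 - 1) − 15 = 4y^2 - 16 = (y + 2)(4y - 8).
So |(4y^2 - 1) − 15| = |y + 2|·|4y - 8|.
Require δ ≤ 1. Then |y + 2| < 1 gives |y| < 3, and by the triangle inequality |4y - 8| ≤ 4·3 + 8 = 20.
Hence |(4y^2 - 1) − 15| ≤ 20|y + 2| < ε provided |y + 2| < ε/20.
Choosing δ = min(1, ε/20) ensures both conditions, hence |(4y^2 - 1) − 15| < ε.

δ = min(1, ε/20)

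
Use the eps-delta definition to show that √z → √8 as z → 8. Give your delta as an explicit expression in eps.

delta = min(8, √8·eps)

Fix eps > 0. We want delta > 0 such that 0 < |z − 8| < delta implies |√z − √8| < eps.
Rationalise: √z − √8 = (z − 8)/(√z + √8), so |√z − √8| = |z − 8|/(√z + √8).
Restrict delta ≤ 8 so that |z − 8| < 8 forces z > 0, and then √z + √8 > √8.
Hence |√z − √8| < |z − 8|/√8, which is < eps once |z − 8| < √8·eps.
Take delta = min(8, √8·eps). If 0 < |z − 8| < delta then z > 0 and |√z − √8| < |z − 8|/√8 < eps.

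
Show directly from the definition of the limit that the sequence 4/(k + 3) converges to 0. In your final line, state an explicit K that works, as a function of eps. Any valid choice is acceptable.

K = 4/eps

Suppose eps > 0. For k ≥ 1, |4/(k + 3) − 0| = 4/(k + 3) ≤ 4/k.
We need 4/k < eps, i.e. k > 4/eps.
Take K = 4/eps. If k > K then |4/(k + 3)| ≤ 4/k < eps.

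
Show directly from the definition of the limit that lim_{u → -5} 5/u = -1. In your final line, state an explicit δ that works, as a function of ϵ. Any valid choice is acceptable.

Fix ϵ > 0. We seek δ > 0 such that 0 < |u + 5| < δ implies |5/u + 1| < ϵ.
|5/u + 1| = 5·|-5 − u|/(5·|u|) = 5|u + 5|/(5|u|).
Require δ ≤ 5/2 so that |u| > 5 − 5/2 = 5/2, hence 5|u| > 25/2.
Then |5/u + 1| < 5|u + 5|/(25/2), which is < ϵ when |u + 5| < (5/2)ϵ.
Take δ = min(5/2, (5/2)ϵ). Then 0 < |u + 5| < δ gives both |u + 5| < 5/2 and |u + 5| < (5/2)ϵ, so |5/u + 1| < ϵ.

δ = min(5/2, (5/2)ϵ)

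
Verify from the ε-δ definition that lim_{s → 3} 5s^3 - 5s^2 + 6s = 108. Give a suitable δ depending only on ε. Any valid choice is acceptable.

δ = min(1, ε/156)

Fix ε > 0. We want δ > 0 such that 0 < |s − 3| < δ implies |(5s^3 - 5s^2 + 6s) − 108| < ε.
(5s^3 - 5s^2 + 6s) − 108 = 5s^3 - 5s^2 + 6s - 108 = (s − 3)(5s^2 + 10s + 36).
So |(5s^3 - 5s^2 + 6s) − 108| = |s − 3|·|5s^2 + 10s + 36|.
Assume first that |s − 3| < 1, so |s| < 4. Then |5s^2 + 10s + 36| ≤ 5·4^2 + 10·4 + 36 = 156.
Hence |(5s^3 - 5s^2 + 6s) − 108| ≤ 156|s − 3| < ε provided |s − 3| < ε/156.
Take δ = min(1, ε/156). Then 0 < |s − 3| < δ gives both |s − 3| < 1 and |s − 3| < ε/156, so |(5s^3 - 5s^2 + 6s) − 108| < ε.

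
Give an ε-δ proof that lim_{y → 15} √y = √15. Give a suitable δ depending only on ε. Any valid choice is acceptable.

Let ε > 0. We want δ > 0 such that 0 < |y − 15| < δ implies |√y − √15| < ε.
Rationalise: √y − √15 = (y − 15)/(√y + √15), so |√y − √15| = |y − 15|/(√y + √15).
Restrict δ ≤ 15 so that |y − 15| < 15 forces y > 0, and then √y + √15 > √15.
Hence |√y − √15| < |y − 15|/√15, which is < ε once |y − 15| < √15·ε.
Take δ = min(15, √15·ε). If 0 < |y − 15| < δ then y > 0 and |√y − √15| < |y − 15|/√15 < ε.

δ = min(15, √15·ε)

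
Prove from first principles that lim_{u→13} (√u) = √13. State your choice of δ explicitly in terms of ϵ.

δ = min(13, √13·ϵ)

Suppose ϵ > 0. We want δ > 0 such that 0 < |u − 13| < δ implies |√u − √13| < ϵ.
Multiplying by the conjugate, |√u − √13| = |u − 13|/(√u + √13).
Restrict δ ≤ 13 so that |u − 13| < 13 forces u > 0, and then √u + √13 > √13.
Hence |√u − √13| < |u − 13|/√13, which is < ϵ once |u − 13| < √13·ϵ.
Take δ = min(13, √13·ϵ). If 0 < |u − 13| < δ then u > 0 and |√u − √13| < |u − 13|/√13 < ϵ.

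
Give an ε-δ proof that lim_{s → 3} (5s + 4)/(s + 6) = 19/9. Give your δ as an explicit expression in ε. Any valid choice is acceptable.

Suppose ε > 0. We want δ > 0 with 0 < |s − 3| < δ ⇒ |(5s + 4)/(s + 6) − (19/9)| < ε.
Combining over a common denominator, (5s + 4)/(s + 6) − (19/9) = [(5s + 4)·9 − 19·(s + 6)] / [9·(s + 6)] = 26(s − 3) / (9(s + 6)).
So |(5s + 4)/(s + 6) − (19/9)| = 26|s − 3| / (9·|s + 6|).
Restrict δ ≤ 9/2. Then |s − 3| < 9/2 gives |s + 6| = |(s − 3) + 9| ≥ 9 − 9/2 = 9/2.
Hence |(5s + 4)/(s + 6) − (19/9)| < 26|s − 3|/(9·(9/2)) = (52/81)|s − 3|, which is < ε once |s − 3| < (81/52)ε.
Take δ = min(9/2, (81/52)ε). Then 0 < |s − 3| < δ forces both bounds, so |(5s + 4)/(s + 6) − (19/9)| < ε.

δ = min(9/2, (81/52)ε)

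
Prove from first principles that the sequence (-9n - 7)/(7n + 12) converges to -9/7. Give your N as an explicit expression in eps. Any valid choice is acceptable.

N = (59/49)/eps

Suppose eps > 0. For n ≥ 1, |(-9n - 7)/(7n + 12) + 9/7| = |59|/(7(7n + 12)) = 59/(7(7n + 12)).
Since 7n + 12 ≥ 7n for n ≥ 1, this is ≤ 59/(7·7n) = (59/49)/n.
So |(-9n - 7)/(7n + 12) + 9/7| < eps whenever n > (59/49)/eps.
Take N = (59/49)/eps. If n > N then |(-9n - 7)/(7n + 12) + 9/7| ≤ (59/49)/n < eps.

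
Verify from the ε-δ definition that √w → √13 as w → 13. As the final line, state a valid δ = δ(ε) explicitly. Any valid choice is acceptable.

δ = min(13, √13·ε)

Fix ε > 0. We want δ > 0 such that 0 < |w − 13| < δ implies |√w − √13| < ε.
Multiplying by the conjugate, |√w − √13| = |w − 13|/(√w + √13).
Restrict δ ≤ 13 so that |w − 13| < 13 forces w > 0, and then √w + √13 > √13.
Hence |√w − √13| < |w − 13|/√13, which is < ε once |w − 13| < √13·ε.
Take δ = min(13, √13·ε). If 0 < |w − 13| < δ then w > 0 and |√w − √13| < |w − 13|/√13 < ε.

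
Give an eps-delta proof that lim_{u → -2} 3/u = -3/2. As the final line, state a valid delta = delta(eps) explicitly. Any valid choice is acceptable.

delta = min(1, (2/3)eps)

Let eps > 0. We seek delta > 0 such that 0 < |u + 2| < delta implies |3/u + 3/2| < eps.
|3/u + 3/2| = 3·|-2 − u|/(2·|u|) = 3|u + 2|/(2|u|).
Restrict delta ≤ 1. Then |u + 2| < 1 gives |u| > 1, so 2|u| > 2.
Then |3/u + 3/2| < 3|u + 2|/2, which is < eps when |u + 2| < (2/3)eps.
Take delta = min(1, (2/3)eps). Then 0 < |u + 2| < delta gives both |u + 2| < 1 and |u + 2| < (2/3)eps, so |3/u + 3/2| < eps.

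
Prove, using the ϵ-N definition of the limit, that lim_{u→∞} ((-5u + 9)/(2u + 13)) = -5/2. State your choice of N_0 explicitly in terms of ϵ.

N_0 = (83/4)/ϵ

Suppose ϵ > 0. We seek N_0 > 0 such that u > N_0 implies |(-5u + 9)/(2u + 13) + 5/2| < ϵ.
(-5u + 9)/(2u + 13) + 5/2 = (2(-5u + 9) − (-5)(2u + 13)) / (2(2u + 13)) = 83/(2(2u + 13)).
For u > 0 we have 2u + 13 > 2u, so |(-5u + 9)/(2u + 13) + 5/2| = 83/(2(2u + 13)) < 83/(2·2u) = (83/4)/u.
Thus |(-5u + 9)/(2u + 13) + 5/2| < ϵ whenever u > (83/4)/ϵ.
Take N_0 = (83/4)/ϵ. If u > N_0 then |(-5u + 9)/(2u + 13) + 5/2| < (83/4)/u < ϵ.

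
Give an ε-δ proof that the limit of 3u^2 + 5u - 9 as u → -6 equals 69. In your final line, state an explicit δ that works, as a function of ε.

Let ε > 0 be given. We want δ > 0 such that 0 < |u + 6| < δ implies |(3u^2 + 5u - 9) − 69| < ε.
(3u^2 + 5u - 9) − 69 = 3u^2 + 5u - 78 = (u + 6)(3u - 13).
So |(3u^2 + 5u - 9) − 69| = |u + 6|·|3u - 13|.
Assume first that |u + 6| < 1, so |u| < 7. Then |3u - 13| ≤ 3·7 + 13 = 34.
Hence |(3u^2 + 5u - 9) − 69| ≤ 34|u + 6| < ε provided |u + 6| < ε/34.
Choosing δ = min(1, ε/34) ensures both conditions, hence |(3u^2 + 5u - 9) − 69| < ε.

δ = min(1, ε/34)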